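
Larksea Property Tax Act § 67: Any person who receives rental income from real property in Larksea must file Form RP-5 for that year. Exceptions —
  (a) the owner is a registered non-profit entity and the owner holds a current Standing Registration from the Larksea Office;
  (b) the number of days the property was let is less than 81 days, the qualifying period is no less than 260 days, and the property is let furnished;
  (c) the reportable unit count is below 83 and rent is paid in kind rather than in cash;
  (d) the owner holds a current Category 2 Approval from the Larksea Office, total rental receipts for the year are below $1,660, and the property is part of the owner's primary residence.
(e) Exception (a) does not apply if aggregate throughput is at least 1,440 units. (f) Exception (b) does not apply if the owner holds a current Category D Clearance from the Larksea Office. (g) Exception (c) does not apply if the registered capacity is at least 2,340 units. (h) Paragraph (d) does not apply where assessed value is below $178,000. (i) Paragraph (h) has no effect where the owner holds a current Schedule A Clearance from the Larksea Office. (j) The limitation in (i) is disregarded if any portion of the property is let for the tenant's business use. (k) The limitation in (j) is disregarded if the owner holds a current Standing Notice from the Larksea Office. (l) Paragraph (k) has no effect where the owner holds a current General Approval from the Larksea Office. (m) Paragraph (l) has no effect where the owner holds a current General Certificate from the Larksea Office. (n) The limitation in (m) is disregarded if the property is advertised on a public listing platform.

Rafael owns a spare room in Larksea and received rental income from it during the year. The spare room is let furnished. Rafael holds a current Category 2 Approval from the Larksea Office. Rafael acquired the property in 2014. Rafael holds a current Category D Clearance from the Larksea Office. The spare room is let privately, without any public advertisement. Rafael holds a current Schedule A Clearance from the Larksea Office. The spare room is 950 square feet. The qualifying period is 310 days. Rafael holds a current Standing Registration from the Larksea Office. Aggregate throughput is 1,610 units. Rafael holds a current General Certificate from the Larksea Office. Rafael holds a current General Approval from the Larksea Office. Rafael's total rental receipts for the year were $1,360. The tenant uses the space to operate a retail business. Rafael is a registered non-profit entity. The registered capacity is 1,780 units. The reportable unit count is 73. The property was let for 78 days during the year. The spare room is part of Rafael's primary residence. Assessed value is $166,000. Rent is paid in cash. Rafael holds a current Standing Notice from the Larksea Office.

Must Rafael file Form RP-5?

Exception (a)'s conditions are all satisfied: Rafael is a registered non-profit; a current Standing Registration is held. However, paragraph (e) must be considered: (e) is triggered — aggregate throughput is 1,610 units, meeting the 1,440 units threshold. Exception (a) does not apply.
Exception (b)'s conditions are all satisfied: the number of days the property was let is 78 days, less than the 81 days limit; the qualifying period is 310 days, meeting the 260 days threshold; the property is let furnished. However, paragraph (f) must be considered: (f) operates against (b): a current Category D Clearance is held. (b) is therefore removed.
Exception (c) fails — rent is paid in cash.
All of (d)'s requirements are met (a current Category 2 Approval is held; total rental receipts for the year are $1,360, below the $1,660 limit; the spare room is part of the primary residence). Considering the limiting provisions: (h) operates (assessed value is $166,000, below the $178,000 limit), but is displaced by (i): (i) operates against (h): a current Schedule A Clearance is held. (j) operates (the space is let for business use), but is overridden by (k): (k) is engaged — a current Standing Notice is held. (l) would limit (k) — a current General Approval is held — but (m) sets (l) aside: (m) operates against (l): a current General Certificate is held. (n) is not triggered (the property is let privately without advertisement), so (m) stands. Exception (d) stands.

No — exception (d) applies; Rafael is not required to file Form RP-5.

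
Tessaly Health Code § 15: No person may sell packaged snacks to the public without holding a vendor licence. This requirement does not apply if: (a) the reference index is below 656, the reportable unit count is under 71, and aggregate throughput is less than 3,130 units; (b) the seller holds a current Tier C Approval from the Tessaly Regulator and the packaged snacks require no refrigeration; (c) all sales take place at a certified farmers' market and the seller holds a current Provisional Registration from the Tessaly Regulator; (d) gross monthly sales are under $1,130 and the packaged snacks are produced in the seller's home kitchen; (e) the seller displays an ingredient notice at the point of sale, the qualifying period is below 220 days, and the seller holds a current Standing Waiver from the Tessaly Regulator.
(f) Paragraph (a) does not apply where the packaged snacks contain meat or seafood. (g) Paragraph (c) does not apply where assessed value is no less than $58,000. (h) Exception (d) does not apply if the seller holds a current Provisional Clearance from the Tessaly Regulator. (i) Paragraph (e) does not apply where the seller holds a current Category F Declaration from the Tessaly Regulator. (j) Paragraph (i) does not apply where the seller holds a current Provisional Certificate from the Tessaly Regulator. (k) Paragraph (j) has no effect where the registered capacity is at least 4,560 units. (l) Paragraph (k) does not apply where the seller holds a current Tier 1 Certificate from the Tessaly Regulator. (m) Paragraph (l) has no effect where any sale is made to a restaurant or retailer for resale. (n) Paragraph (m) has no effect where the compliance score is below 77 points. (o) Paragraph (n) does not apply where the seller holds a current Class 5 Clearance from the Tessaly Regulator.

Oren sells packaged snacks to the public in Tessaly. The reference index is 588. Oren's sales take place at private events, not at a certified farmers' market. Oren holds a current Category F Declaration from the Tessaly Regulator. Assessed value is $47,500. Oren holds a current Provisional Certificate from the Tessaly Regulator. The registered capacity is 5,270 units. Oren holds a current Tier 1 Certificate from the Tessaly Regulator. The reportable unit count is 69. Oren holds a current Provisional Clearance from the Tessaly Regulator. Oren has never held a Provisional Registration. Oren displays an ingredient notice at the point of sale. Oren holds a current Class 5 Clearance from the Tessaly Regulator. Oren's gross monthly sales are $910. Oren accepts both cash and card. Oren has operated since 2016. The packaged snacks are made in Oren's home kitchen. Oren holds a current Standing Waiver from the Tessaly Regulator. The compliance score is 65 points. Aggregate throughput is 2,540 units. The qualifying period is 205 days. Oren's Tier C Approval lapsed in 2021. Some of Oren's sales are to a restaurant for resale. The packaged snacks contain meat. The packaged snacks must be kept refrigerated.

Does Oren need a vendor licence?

Yes — Oren must hold a vendor licence.

All of (a)'s requirements are met (the reference index is 588, below the 656 limit; the reportable unit count is 69, under the 71 limit; aggregate throughput is 2,540 units, less than the 3,130 units limit). Turning to paragraph (f): (f) is engaged — the packaged snacks contain meat. So (a) is unavailable.
Exception (b) fails — the Tier C Approval is not current.
Exception (c) requires that all sales take place at a certified farmers' market; but sales are at private events, not a certified farmers' market, so (c) is unavailable.
Exception (d): gross monthly sales are $910, under the $1,130 limit; the packaged snacks are home-kitchen produced — every condition holds. But applying paragraph (h): (h) operates against (d): a current Provisional Clearance is held. (d) is therefore removed.
Exception (e)'s conditions are all satisfied: an ingredient notice is displayed; the qualifying period is 205 days, below the 220 days limit; a current Standing Waiver is held. But: (i) operates against (e): a current Category F Declaration is held. (j) is triggered (a current Provisional Certificate is held), but yields to (k): (k) operates against (j): the registered capacity is 5,270 units, meeting the 4,560 units threshold. (l) would limit (k) — a current Tier 1 Certificate is held — but (m) sets (l) aside: (m) operates against (l): some sales are to a restaurant for resale. (n) would limit (m) — the compliance score is 65 points, below the 77 points limit — but (o) sets (n) aside: (o) operates against (n): a current Class 5 Clearance is held. (e) is therefore removed.
No exception displaces § 15.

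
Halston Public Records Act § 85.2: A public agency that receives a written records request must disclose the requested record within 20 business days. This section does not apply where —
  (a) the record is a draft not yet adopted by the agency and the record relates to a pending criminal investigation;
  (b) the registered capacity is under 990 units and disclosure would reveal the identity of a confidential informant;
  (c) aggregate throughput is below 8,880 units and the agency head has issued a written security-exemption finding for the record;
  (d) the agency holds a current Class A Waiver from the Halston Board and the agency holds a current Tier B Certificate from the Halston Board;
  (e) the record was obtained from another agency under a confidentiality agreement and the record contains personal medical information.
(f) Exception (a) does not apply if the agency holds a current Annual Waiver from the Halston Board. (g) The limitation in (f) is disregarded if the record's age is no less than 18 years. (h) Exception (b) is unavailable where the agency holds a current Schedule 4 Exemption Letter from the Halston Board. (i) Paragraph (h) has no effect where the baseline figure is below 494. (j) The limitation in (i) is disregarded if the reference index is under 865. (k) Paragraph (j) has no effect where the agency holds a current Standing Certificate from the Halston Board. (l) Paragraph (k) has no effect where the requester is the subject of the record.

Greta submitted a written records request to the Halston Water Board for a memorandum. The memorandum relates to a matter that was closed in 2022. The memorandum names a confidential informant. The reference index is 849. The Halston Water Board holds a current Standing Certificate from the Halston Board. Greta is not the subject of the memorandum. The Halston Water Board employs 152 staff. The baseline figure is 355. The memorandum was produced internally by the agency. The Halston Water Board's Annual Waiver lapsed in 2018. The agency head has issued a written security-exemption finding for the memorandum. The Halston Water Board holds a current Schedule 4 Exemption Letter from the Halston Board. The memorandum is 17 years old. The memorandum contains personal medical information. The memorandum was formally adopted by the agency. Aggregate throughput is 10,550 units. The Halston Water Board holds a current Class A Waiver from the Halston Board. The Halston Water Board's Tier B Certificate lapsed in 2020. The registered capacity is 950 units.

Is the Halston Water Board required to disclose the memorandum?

No — exception (b) applies; the Halston Water Board is not required to disclose the memorandum.

Exception (a) does not apply: the memorandum has been formally adopted.
All of (b)'s requirements are met (the registered capacity is 950 units, under the 990 units limit; the memorandum names a confidential informant). Considering the limiting provisions: (h) applies (a current Schedule 4 Exemption Letter is held), but is overridden by (i): (i) operates against (h): the baseline figure is 355, below the 494 limit. (j) is engaged (the reference index is 849, under the 865 limit), but is itself disapplied by (k): (k) operates against (j): a current Standing Certificate is held. (l) does not operate here (Greta is not the subject of the memorandum), so (k) stands. (b) remains available.
Exception (c) does not apply: aggregate throughput is 10,550 units, not below 8,880 units.
Exception (d) does not apply: there is no Tier B Certificate in force.
Exception (e) fails — the memorandum was produced internally.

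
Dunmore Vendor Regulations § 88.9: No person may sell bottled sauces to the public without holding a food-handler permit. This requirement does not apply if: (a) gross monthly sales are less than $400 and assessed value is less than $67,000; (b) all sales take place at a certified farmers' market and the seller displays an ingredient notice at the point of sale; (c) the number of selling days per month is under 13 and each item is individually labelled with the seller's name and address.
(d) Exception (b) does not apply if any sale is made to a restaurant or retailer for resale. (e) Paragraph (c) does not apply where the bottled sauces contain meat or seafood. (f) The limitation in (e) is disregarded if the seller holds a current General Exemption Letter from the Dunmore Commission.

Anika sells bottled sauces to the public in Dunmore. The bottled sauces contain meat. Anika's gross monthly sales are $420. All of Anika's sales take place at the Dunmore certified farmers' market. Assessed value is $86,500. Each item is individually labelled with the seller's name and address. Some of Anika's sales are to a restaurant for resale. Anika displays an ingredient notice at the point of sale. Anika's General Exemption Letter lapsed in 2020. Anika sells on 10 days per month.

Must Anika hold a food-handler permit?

Exception (a) requires that gross monthly sales are less than $400; but gross monthly sales are $420, not less than $400, so (a) is unavailable.
All of (b)'s requirements are met (all sales are at a certified farmers' market; an ingredient notice is displayed). But applying paragraph (d): (d) is triggered — some sales are to a restaurant for resale. So (b) is unavailable.
Exception (c): the number of selling days per month is 10, under the 13 limit; items are individually labelled — every condition holds. But applying paragraphs (e)–(f): (e) operates against (c): the bottled sauces contain meat. (f) is not engaged (there is no General Exemption Letter in force), so (e) stands. So (c) is unavailable.
None of the exceptions is available; § 88.9 applies in full.

Yes — Anika must hold a food-handler permit.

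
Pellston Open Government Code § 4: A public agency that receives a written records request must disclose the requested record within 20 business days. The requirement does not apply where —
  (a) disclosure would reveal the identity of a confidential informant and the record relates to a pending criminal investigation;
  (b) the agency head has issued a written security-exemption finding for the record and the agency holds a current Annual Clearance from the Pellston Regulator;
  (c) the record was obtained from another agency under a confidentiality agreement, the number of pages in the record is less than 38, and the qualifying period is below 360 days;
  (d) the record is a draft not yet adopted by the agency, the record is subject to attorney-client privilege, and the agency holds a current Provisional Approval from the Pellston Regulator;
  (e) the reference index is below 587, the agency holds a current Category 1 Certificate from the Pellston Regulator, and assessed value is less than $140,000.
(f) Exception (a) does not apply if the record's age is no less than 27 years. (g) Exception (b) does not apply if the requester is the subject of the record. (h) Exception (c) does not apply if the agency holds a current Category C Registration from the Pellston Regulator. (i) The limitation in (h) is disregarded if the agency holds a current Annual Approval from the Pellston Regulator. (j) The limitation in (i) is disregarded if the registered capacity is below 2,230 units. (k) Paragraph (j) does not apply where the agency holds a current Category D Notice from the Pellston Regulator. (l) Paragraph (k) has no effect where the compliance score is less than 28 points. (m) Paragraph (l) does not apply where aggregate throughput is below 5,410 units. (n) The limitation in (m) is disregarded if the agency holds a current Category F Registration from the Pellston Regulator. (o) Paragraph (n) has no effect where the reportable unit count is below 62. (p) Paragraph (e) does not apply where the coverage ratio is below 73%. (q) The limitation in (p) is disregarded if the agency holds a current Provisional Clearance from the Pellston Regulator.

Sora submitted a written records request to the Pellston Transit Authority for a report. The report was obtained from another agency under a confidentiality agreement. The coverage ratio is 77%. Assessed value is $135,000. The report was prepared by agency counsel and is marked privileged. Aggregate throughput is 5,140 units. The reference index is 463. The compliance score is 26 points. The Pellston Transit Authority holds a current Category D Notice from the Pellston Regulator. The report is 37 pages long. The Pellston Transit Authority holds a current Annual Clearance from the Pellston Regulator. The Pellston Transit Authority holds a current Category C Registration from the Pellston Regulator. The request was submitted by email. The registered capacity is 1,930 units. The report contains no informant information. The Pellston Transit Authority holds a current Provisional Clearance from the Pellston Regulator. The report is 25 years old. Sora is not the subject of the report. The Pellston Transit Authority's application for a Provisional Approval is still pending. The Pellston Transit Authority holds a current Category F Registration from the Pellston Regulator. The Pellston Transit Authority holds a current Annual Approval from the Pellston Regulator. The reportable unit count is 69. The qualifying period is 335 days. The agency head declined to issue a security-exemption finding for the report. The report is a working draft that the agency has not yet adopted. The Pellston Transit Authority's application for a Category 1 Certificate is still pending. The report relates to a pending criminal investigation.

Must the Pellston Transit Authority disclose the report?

Exception (a) does not apply: the report contains no informant information.
Exception (b) fails — the agency head declined to issue a security-exemption finding.
Exception (c)'s conditions are all satisfied: the report was obtained under a confidentiality agreement; the number of pages in the record is 37, less than the 38 limit; the qualifying period is 335 days, below the 360 days limit. However, paragraphs (h)–(o) must be considered: (h) operates against (c): a current Category C Registration is held. (i) is engaged (a current Annual Approval is held), but yields to (j): (j) is triggered — the registered capacity is 1,930 units, below the 2,230 units limit. (k) is triggered (a current Category D Notice is held), but yields to (l): (l) operates against (k): the compliance score is 26 points, less than the 28 points limit. (m) would limit (l) — aggregate throughput is 5,140 units, below the 5,410 units limit — but (n) sets (m) aside: (n) operates against (m): a current Category F Registration is held. (o), which would lift (n), does not operate here — the reportable unit count is 69, not below 62. So (c) is unavailable.
Exception (d) does not apply: no current Provisional Approval is held.
Exception (e) does not apply: the Category 1 Certificate is not current.
No exception displaces § 4.

Yes — the Pellston Transit Authority must disclose the report.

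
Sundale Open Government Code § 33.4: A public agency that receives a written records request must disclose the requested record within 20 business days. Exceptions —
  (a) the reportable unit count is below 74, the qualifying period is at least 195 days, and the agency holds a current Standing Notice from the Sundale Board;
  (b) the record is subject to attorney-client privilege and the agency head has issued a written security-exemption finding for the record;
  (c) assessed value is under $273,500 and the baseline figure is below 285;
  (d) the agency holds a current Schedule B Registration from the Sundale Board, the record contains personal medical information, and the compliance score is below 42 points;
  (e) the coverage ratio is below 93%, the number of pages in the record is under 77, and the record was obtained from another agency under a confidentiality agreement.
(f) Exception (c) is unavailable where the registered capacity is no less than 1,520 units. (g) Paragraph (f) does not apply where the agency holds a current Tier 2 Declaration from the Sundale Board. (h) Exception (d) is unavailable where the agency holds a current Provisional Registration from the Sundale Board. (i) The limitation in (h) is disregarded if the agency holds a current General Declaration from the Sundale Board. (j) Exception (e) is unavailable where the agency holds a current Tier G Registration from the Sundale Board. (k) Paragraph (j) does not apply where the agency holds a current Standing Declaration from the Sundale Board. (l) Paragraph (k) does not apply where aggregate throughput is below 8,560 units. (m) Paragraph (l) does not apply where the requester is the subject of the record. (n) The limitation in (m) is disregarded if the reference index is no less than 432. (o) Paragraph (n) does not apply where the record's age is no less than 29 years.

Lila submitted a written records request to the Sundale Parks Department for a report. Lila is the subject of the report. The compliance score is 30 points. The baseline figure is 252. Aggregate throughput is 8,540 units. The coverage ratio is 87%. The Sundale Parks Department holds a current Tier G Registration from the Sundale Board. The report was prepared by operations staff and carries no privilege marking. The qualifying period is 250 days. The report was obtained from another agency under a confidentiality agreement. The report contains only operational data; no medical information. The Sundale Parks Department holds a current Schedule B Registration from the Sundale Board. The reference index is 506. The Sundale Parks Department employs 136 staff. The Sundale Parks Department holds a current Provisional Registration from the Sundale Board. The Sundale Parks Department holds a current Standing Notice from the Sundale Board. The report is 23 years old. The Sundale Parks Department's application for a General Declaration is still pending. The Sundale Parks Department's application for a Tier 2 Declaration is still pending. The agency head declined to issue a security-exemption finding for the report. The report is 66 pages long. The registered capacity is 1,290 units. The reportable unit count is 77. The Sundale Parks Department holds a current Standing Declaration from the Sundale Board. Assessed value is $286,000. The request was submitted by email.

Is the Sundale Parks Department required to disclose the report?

Exception (a) fails — the reportable unit count is 77, not below 74.
Exception (b) requires that the record is subject to attorney-client privilege; but the report carries no privilege marking, so (b) is unavailable.
Exception (c) fails — assessed value is $286,000, not under $273,500.
Exception (d) fails — the report contains only operational data.
All of (e)'s requirements are met (the coverage ratio is 87%, below the 93% limit; the number of pages in the record is 66, under the 77 limit; the report was obtained under a confidentiality agreement). But: (j) operates against (e): a current Tier G Registration is held. (k) would limit (j) — a current Standing Declaration is held — but (l) sets (k) aside: (l) operates against (k): aggregate throughput is 8,540 units, below the 8,560 units limit. (m) is triggered (Lila is the subject of the report), but yields to (n): (n) operates against (m): the reference index is 506, meeting the 432 threshold. (o), which would lift (n), is inapplicable — the record's age is 23 years, short of 29 years. (e) is therefore removed.
Every exception is unavailable, so the rule governs.

Yes — the Sundale Parks Department must disclose the report.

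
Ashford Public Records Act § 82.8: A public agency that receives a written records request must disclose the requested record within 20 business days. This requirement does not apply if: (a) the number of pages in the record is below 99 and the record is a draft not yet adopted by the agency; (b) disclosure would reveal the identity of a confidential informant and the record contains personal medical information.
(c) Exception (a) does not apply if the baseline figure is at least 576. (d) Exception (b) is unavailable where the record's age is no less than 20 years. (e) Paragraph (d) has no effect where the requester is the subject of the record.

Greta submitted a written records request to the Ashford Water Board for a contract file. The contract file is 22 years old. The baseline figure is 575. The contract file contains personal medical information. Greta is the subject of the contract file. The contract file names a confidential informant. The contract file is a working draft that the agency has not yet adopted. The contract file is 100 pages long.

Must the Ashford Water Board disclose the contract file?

No — exception (b) applies; the Ashford Water Board is not required to disclose the contract file.

Exception (a) fails — the number of pages in the record is 100, not below 99.
Exception (b)'s conditions are all satisfied: the contract file names a confidential informant; the contract file contains personal medical information. As to paragraphs (d)–(e): (d) is engaged (the record's age is 22 years, meeting the 20 years threshold), but is set aside by (e): (e) is triggered — Greta is the subject of the contract file. Exception (b) stands.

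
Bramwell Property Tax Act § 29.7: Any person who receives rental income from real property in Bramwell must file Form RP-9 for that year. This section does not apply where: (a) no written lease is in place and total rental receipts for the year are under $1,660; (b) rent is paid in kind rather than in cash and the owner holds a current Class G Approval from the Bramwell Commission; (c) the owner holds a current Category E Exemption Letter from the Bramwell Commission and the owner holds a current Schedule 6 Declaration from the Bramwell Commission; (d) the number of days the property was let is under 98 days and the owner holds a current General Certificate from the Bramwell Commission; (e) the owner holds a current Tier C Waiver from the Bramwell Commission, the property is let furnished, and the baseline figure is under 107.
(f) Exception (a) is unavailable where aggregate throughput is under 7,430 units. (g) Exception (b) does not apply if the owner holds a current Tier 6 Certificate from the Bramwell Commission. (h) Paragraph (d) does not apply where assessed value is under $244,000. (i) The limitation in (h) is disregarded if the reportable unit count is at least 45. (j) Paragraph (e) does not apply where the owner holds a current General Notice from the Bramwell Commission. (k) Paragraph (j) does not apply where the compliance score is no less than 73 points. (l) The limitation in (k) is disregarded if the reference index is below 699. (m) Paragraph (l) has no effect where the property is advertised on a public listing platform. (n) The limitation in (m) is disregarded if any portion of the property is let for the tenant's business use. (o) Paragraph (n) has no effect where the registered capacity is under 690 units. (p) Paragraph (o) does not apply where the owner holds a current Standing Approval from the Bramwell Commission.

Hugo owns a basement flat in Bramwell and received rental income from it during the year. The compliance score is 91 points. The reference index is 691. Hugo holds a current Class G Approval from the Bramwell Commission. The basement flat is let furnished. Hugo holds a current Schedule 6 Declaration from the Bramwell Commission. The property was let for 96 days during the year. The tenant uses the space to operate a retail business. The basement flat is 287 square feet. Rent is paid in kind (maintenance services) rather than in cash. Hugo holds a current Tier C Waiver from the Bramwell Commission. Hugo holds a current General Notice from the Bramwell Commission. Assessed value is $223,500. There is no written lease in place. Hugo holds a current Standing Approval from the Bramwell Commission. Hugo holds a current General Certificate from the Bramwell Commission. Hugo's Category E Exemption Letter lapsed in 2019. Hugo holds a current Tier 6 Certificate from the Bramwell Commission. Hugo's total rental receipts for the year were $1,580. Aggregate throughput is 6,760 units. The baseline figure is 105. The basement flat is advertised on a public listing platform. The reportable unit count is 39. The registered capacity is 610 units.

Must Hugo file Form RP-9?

Yes — Hugo must file Form RP-9.

Exception (a): there is no written lease; total rental receipts for the year are $1,580, under the $1,660 limit — every condition holds. However, paragraph (f) must be considered: (f) is engaged — aggregate throughput is 6,760 units, under the 7,430 units limit. Exception (a) does not apply.
Exception (b)'s conditions are all satisfied: rent is paid in kind; a current Class G Approval is held. However, paragraph (g) must be considered: (g) operates against (b): a current Tier 6 Certificate is held. Exception (b) does not apply.
Exception (c) fails — no current Category E Exemption Letter is held.
Exception (d): the number of days the property was let is 96 days, under the 98 days limit; a current General Certificate is held — every condition holds. However, paragraphs (h)–(i) must be considered: (h) is engaged — assessed value is $223,500, under the $244,000 limit. (i) is inapplicable (the reportable unit count is 39, short of 45), so (h) stands. (d) is therefore removed.
Exception (e)'s conditions are all satisfied: a current Tier C Waiver is held; the property is let furnished; the baseline figure is 105, under the 107 limit. But: (j) operates against (e): a current General Notice is held. (k) would limit (j) — the compliance score is 91 points, meeting the 73 points threshold — but (l) sets (k) aside: (l) operates against (k): the reference index is 691, below the 699 limit. (m) operates (the property is publicly advertised), but is set aside by (n): (n) is triggered — the space is let for business use. (o) would limit (n) — the registered capacity is 610 units, under the 690 units limit — but (p) sets (o) aside: (p) is engaged — a current Standing Approval is held. (e) is therefore removed.
No exception is made out. Hugo falls within the general rule.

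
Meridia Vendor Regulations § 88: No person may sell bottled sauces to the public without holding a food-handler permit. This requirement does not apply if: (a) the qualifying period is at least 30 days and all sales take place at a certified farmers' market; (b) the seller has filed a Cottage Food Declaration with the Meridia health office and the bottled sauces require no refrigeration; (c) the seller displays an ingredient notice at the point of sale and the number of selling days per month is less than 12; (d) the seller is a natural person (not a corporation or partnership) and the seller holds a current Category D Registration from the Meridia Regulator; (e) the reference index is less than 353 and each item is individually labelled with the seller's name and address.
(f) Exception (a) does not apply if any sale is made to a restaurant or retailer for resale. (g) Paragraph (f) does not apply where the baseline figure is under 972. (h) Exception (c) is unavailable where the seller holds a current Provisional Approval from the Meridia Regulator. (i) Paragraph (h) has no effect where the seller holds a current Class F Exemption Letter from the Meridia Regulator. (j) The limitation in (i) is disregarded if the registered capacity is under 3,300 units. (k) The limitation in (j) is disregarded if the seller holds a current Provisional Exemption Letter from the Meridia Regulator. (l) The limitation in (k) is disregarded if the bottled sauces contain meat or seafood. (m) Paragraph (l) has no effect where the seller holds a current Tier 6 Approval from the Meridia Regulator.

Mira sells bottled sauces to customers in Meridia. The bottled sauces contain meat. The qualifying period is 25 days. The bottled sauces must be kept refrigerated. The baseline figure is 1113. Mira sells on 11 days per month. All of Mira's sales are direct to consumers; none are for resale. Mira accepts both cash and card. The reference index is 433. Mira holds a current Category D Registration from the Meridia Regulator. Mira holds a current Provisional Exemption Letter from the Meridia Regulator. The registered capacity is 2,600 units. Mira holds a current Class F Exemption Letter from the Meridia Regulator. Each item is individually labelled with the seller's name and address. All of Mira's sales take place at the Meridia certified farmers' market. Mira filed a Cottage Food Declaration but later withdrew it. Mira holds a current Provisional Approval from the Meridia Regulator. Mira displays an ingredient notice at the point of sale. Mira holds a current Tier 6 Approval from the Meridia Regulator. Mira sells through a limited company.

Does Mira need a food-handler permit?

No — exception (c) applies; Mira is not required to hold a food-handler permit.

Exception (a) fails — the qualifying period is 25 days, short of 30 days.
Exception (b) does not apply: the Cottage Food Declaration was withdrawn.
Exception (c): an ingredient notice is displayed; the number of selling days per month is 11, less than the 12 limit — every condition holds. Applying paragraphs (h)–(m): (h) would limit (c) — a current Provisional Approval is held — but (i) sets (h) aside: (i) operates against (h): a current Class F Exemption Letter is held. (j) would limit (i) — the registered capacity is 2,600 units, under the 3,300 units limit — but (k) sets (j) aside: (k) operates against (j): a current Provisional Exemption Letter is held. (l) would limit (k) — the bottled sauces contain meat — but (m) sets (l) aside: (m) operates against (l): a current Tier 6 Approval is held. Exception (c) stands.
Exception (d) requires that the seller is a natural person (not a corporation or partnership); but the seller operates through a limited company, so (d) is unavailable.
Exception (e) fails — the reference index is 433, not less than 353.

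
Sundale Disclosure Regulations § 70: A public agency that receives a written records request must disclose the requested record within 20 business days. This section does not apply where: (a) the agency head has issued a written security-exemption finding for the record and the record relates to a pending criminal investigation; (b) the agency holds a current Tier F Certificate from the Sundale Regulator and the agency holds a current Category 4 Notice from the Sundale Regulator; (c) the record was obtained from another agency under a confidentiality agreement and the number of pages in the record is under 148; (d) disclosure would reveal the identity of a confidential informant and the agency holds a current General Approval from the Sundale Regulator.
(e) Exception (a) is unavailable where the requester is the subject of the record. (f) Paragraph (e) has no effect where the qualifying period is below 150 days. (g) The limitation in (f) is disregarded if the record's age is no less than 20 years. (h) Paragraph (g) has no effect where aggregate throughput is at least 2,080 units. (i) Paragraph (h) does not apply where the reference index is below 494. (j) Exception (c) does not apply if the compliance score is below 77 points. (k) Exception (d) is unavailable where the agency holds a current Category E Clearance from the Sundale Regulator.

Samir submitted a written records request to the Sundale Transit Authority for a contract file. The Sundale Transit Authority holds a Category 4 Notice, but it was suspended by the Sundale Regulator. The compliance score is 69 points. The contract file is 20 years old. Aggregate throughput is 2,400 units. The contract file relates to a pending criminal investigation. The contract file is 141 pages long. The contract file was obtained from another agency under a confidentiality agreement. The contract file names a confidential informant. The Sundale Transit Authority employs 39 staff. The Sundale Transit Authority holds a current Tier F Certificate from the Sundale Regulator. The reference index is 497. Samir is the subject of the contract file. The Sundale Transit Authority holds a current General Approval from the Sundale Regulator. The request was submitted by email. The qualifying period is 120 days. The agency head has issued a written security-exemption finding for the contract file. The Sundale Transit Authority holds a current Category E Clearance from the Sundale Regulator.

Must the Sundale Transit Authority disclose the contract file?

No — exception (a) applies; the Sundale Transit Authority is not required to disclose the contract file.

Exception (a) is satisfied on its face — a written security-exemption finding has been issued; the contract file relates to a pending investigation. As to paragraphs (e)–(i): (e) applies (Samir is the subject of the contract file), but is set aside by (f): (f) applies — the qualifying period is 120 days, below the 150 days limit. (g) is triggered (the record's age is 20 years, meeting the 20 years threshold), but is overridden by (h): (h) applies — aggregate throughput is 2,400 units, meeting the 2,080 units threshold. (i), which would lift (h), is not triggered — the reference index is 497, not below 494. So (a) applies.
Exception (b) requires that the agency holds a current Category 4 Notice from the Sundale Regulator; but there is no Category 4 Notice in force, so (b) is unavailable.
Exception (c) is satisfied on its face — the contract file was obtained under a confidentiality agreement; the number of pages in the record is 141, under the 148 limit. But applying paragraph (j): (j) is triggered — the compliance score is 69 points, below the 77 points limit. (c) is therefore removed.
All of (d)'s requirements are met (the contract file names a confidential informant; a current General Approval is held). But: (k) operates against (d): a current Category E Clearance is held. Exception (d) does not apply.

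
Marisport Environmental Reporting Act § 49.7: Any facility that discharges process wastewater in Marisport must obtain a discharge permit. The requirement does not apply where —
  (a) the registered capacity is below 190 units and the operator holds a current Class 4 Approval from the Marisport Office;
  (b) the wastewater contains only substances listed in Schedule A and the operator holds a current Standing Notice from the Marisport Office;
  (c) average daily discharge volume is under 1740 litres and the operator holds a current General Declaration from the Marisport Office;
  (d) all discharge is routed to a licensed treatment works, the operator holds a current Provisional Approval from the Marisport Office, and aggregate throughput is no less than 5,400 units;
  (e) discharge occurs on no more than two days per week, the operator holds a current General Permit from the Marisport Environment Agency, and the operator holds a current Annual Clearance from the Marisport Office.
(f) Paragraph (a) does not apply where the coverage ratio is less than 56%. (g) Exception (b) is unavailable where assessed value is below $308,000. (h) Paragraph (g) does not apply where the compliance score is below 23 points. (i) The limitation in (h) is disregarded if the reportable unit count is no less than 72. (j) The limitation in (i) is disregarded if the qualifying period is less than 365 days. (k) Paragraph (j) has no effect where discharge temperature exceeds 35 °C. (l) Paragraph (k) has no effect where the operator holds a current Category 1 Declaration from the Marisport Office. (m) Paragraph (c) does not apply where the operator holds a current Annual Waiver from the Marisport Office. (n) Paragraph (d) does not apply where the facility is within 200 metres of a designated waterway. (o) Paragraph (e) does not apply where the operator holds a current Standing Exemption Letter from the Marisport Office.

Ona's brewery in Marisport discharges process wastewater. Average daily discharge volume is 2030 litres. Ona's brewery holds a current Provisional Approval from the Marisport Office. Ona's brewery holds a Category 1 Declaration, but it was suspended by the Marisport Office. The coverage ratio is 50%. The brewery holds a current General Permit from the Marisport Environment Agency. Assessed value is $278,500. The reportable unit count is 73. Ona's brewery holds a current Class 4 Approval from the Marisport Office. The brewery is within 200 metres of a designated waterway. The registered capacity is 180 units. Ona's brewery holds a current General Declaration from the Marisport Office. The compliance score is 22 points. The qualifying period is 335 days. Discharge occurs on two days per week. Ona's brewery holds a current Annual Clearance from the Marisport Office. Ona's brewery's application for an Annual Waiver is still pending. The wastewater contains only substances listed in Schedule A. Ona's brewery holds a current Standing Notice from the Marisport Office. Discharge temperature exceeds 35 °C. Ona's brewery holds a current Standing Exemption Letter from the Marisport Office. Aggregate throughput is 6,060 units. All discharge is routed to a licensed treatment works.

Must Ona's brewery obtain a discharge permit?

Yes — Ona's brewery must obtain a discharge permit.

Exception (a)'s conditions are all satisfied: the registered capacity is 180 units, below the 190 units limit; a current Class 4 Approval is held. However, paragraph (f) must be considered: (f) is triggered — the coverage ratio is 50%, less than the 56% limit. (a) is therefore removed.
Exception (b) is satisfied on its face — the wastewater is Schedule-A-only; a current Standing Notice is held. However, paragraphs (g)–(l) must be considered: (g) operates against (b): assessed value is $278,500, below the $308,000 limit. (h) is engaged (the compliance score is 22 points, below the 23 points limit), but yields to (i): (i) operates against (h): the reportable unit count is 73, meeting the 72 threshold. (j) would limit (i) — the qualifying period is 335 days, less than the 365 days limit — but (k) sets (j) aside: (k) is engaged — discharge temperature exceeds 35 °C. (l), which would lift (k), is not triggered — the Category 1 Declaration is not current. So (b) is unavailable.
Exception (c) does not apply: average daily discharge volume is 2030 litres, not under 1740 litres.
Exception (d) is satisfied on its face — discharge is routed to a licensed treatment works; a current Provisional Approval is held; aggregate throughput is 6,060 units, meeting the 5,400 units threshold. Turning to paragraph (n): (n) operates against (d): the brewery is within 200 m of a designated waterway. So (d) is unavailable.
All of (e)'s requirements are met (discharge occurs on no more than two days per week; a current General Permit is held; a current Annual Clearance is held). However, paragraph (o) must be considered: (o) operates against (e): a current Standing Exemption Letter is held. (e) is therefore removed.
Every exception is unavailable, so the rule governs.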